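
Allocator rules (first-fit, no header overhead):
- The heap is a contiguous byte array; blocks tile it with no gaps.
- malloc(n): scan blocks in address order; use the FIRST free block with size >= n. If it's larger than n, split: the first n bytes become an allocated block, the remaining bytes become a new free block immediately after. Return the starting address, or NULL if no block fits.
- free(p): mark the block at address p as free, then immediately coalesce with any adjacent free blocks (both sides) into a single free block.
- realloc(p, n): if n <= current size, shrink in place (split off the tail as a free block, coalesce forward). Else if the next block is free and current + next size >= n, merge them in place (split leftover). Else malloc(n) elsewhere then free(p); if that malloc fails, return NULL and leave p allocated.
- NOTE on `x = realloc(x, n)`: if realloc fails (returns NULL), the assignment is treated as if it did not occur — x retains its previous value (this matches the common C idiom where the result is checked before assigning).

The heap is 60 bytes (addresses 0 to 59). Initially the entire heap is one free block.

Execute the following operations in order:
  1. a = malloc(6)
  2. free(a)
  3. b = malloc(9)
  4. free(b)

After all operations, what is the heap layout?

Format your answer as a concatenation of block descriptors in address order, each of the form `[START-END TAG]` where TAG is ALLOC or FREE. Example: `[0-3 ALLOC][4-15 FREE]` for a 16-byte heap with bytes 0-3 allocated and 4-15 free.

Op 1: a = malloc(6) -> a = 0; heap: [0-5 ALLOC][6-59 FREE]
Op 2: free(a) -> (freed a); heap: [0-59 FREE]
Op 3: b = malloc(9) -> b = 0; heap: [0-8 ALLOC][9-59 FREE]
Op 4: free(b) -> (freed b); heap: [0-59 FREE]

Answer: [0-59 FREE]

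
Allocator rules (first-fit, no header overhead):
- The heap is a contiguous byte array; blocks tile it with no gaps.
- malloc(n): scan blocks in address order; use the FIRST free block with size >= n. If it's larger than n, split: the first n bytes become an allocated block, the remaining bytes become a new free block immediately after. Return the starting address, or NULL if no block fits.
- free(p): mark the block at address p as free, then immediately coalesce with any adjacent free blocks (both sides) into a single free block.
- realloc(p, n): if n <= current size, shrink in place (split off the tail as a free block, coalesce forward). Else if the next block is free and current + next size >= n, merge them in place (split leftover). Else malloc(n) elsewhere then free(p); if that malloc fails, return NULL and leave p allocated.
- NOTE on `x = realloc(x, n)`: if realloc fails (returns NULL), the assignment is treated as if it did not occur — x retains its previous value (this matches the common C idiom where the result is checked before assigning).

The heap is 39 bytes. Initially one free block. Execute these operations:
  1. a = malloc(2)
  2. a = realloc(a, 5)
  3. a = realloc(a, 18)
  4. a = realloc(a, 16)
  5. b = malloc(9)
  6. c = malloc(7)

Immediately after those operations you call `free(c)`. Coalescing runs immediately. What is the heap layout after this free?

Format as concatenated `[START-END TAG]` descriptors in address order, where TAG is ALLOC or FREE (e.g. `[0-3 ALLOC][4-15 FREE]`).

Op 1: a = malloc(2) -> a = 0; heap: [0-1 ALLOC][2-38 FREE]
Op 2: a = realloc(a, 5) -> a = 0; heap: [0-4 ALLOC][5-38 FREE]
Op 3: a = realloc(a, 18) -> a = 0; heap: [0-17 ALLOC][18-38 FREE]
Op 4: a = realloc(a, 16) -> a = 0; heap: [0-15 ALLOC][16-38 FREE]
Op 5: b = malloc(9) -> b = 16; heap: [0-15 ALLOC][16-24 ALLOC][25-38 FREE]
Op 6: c = malloc(7) -> c = 25; heap: [0-15 ALLOC][16-24 ALLOC][25-31 ALLOC][32-38 FREE]
free(c): c = 25 -> block [25-31 ALLOC]; mark free, coalesce with adjacent free neighbors -> [0-15 ALLOC][16-24 ALLOC][25-38 FREE]

Answer: [0-15 ALLOC][16-24 ALLOC][25-38 FREE]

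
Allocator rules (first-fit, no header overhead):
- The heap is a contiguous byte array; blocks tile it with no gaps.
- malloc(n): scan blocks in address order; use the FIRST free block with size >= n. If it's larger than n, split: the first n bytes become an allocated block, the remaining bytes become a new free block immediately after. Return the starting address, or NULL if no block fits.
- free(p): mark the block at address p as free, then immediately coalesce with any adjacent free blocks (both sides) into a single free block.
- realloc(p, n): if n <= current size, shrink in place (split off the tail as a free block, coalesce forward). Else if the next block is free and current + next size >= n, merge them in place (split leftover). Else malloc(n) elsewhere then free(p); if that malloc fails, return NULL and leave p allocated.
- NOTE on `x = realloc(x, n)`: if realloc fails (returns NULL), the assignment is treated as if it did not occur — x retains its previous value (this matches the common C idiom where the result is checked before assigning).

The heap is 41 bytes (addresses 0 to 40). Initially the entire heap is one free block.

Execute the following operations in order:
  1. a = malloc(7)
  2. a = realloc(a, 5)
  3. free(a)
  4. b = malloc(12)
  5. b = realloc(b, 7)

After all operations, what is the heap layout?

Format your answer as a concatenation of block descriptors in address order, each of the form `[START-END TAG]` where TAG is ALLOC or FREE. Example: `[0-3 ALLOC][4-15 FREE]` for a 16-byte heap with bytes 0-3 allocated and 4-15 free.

Op 1: a = malloc(7) -> a = 0; heap: [0-6 ALLOC][7-40 FREE]
Op 2: a = realloc(a, 5) -> a = 0; heap: [0-4 ALLOC][5-40 FREE]
Op 3: free(a) -> (freed a); heap: [0-40 FREE]
Op 4: b = malloc(12) -> b = 0; heap: [0-11 ALLOC][12-40 FREE]
Op 5: b = realloc(b, 7) -> b = 0; heap: [0-6 ALLOC][7-40 FREE]

Answer: [0-6 ALLOC][7-40 FREE]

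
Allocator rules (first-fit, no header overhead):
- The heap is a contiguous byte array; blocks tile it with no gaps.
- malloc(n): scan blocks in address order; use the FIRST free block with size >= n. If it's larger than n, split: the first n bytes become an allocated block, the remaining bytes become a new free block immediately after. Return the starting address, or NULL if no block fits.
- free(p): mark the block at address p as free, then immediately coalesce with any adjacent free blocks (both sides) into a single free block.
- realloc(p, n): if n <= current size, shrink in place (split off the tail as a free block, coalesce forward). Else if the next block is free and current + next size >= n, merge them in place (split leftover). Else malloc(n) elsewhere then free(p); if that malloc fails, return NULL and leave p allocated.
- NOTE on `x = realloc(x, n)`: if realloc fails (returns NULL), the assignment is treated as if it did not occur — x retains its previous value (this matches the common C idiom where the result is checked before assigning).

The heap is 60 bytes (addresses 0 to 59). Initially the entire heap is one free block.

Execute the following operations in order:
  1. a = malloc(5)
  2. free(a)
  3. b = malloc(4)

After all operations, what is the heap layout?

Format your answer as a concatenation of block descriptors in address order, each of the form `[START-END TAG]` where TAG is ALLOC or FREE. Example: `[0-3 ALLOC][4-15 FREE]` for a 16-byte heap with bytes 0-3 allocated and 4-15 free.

Op 1: a = malloc(5) -> a = 0; heap: [0-4 ALLOC][5-59 FREE]
Op 2: free(a) -> (freed a); heap: [0-59 FREE]
Op 3: b = malloc(4) -> b = 0; heap: [0-3 ALLOC][4-59 FREE]

Answer: [0-3 ALLOC][4-59 FREE]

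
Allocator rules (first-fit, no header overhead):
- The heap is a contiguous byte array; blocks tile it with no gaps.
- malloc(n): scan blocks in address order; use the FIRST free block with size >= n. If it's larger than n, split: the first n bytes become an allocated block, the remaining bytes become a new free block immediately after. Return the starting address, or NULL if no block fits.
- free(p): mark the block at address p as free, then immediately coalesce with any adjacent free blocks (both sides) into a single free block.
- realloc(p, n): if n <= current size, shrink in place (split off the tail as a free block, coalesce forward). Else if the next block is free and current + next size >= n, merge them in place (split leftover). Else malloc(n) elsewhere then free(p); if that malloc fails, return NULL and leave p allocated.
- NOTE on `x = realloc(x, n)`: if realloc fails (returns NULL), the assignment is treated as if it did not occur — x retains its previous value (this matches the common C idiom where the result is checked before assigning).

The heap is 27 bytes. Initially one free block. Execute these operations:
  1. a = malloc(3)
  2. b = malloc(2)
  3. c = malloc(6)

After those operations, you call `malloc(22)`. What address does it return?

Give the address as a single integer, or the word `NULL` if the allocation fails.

Op 1: a = malloc(3) -> a = 0; heap: [0-2 ALLOC][3-26 FREE]
Op 2: b = malloc(2) -> b = 3; heap: [0-2 ALLOC][3-4 ALLOC][5-26 FREE]
Op 3: c = malloc(6) -> c = 5; heap: [0-2 ALLOC][3-4 ALLOC][5-10 ALLOC][11-26 FREE]
malloc(22): first-fit scan over [0-2 ALLOC][3-4 ALLOC][5-10 ALLOC][11-26 FREE] -> NULL

Answer: NULL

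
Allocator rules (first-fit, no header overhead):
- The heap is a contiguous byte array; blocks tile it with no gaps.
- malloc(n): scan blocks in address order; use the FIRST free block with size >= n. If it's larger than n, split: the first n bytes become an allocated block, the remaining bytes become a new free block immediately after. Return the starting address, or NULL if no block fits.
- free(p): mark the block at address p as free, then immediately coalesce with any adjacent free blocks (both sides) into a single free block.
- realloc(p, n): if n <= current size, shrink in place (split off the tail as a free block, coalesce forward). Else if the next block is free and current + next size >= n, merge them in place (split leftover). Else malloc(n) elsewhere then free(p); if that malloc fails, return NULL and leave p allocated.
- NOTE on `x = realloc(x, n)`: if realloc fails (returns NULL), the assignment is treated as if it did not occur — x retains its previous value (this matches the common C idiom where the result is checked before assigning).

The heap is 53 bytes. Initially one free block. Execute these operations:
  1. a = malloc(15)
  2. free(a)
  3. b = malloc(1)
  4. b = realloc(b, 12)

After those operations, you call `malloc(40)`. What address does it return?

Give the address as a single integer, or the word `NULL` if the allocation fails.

Op 1: a = malloc(15) -> a = 0; heap: [0-14 ALLOC][15-52 FREE]
Op 2: free(a) -> (freed a); heap: [0-52 FREE]
Op 3: b = malloc(1) -> b = 0; heap: [0-0 ALLOC][1-52 FREE]
Op 4: b = realloc(b, 12) -> b = 0; heap: [0-11 ALLOC][12-52 FREE]
malloc(40): first-fit scan over [0-11 ALLOC][12-52 FREE] -> 12

Answer: 12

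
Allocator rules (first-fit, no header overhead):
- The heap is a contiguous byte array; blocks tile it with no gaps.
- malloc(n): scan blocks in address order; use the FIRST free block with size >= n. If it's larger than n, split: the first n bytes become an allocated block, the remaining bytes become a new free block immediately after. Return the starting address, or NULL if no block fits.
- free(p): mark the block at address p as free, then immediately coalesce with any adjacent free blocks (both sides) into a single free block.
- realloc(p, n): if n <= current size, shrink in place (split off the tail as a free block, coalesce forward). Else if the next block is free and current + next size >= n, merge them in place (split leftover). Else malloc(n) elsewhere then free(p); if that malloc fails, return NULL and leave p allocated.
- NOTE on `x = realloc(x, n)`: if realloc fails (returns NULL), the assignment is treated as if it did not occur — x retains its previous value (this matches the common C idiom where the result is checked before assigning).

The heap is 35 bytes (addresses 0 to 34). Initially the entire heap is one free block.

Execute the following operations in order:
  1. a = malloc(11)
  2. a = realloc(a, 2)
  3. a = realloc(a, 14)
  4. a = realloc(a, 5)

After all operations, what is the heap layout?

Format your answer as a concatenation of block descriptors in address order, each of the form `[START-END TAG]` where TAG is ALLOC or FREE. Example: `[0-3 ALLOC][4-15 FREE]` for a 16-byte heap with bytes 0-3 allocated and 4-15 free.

Answer: [0-4 ALLOC][5-34 FREE]

Derivation:
Op 1: a = malloc(11) -> a = 0; heap: [0-10 ALLOC][11-34 FREE]
Op 2: a = realloc(a, 2) -> a = 0; heap: [0-1 ALLOC][2-34 FREE]
Op 3: a = realloc(a, 14) -> a = 0; heap: [0-13 ALLOC][14-34 FREE]
Op 4: a = realloc(a, 5) -> a = 0; heap: [0-4 ALLOC][5-34 FREE]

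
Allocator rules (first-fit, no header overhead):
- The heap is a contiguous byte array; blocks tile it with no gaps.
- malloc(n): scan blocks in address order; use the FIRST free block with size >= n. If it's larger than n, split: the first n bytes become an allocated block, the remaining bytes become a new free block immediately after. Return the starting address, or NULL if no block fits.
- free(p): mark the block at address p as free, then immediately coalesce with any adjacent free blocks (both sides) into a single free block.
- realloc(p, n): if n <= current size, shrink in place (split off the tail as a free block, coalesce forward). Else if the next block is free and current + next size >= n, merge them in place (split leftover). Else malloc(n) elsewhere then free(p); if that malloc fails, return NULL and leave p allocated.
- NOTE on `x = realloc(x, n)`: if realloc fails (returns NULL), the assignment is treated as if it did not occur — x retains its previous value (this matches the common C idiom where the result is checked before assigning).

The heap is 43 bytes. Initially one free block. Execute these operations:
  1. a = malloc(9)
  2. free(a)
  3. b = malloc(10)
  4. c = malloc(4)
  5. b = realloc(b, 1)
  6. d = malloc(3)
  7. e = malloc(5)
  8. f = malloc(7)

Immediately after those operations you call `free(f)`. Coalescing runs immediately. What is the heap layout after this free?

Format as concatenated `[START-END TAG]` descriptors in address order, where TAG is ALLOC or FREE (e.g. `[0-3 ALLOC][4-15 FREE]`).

Op 1: a = malloc(9) -> a = 0; heap: [0-8 ALLOC][9-42 FREE]
Op 2: free(a) -> (freed a); heap: [0-42 FREE]
Op 3: b = malloc(10) -> b = 0; heap: [0-9 ALLOC][10-42 FREE]
Op 4: c = malloc(4) -> c = 10; heap: [0-9 ALLOC][10-13 ALLOC][14-42 FREE]
Op 5: b = realloc(b, 1) -> b = 0; heap: [0-0 ALLOC][1-9 FREE][10-13 ALLOC][14-42 FREE]
Op 6: d = malloc(3) -> d = 1; heap: [0-0 ALLOC][1-3 ALLOC][4-9 FREE][10-13 ALLOC][14-42 FREE]
Op 7: e = malloc(5) -> e = 4; heap: [0-0 ALLOC][1-3 ALLOC][4-8 ALLOC][9-9 FREE][10-13 ALLOC][14-42 FREE]
Op 8: f = malloc(7) -> f = 14; heap: [0-0 ALLOC][1-3 ALLOC][4-8 ALLOC][9-9 FREE][10-13 ALLOC][14-20 ALLOC][21-42 FREE]
free(f): f = 14 -> block [14-20 ALLOC]; mark free, coalesce with adjacent free neighbors -> [0-0 ALLOC][1-3 ALLOC][4-8 ALLOC][9-9 FREE][10-13 ALLOC][14-42 FREE]

Answer: [0-0 ALLOC][1-3 ALLOC][4-8 ALLOC][9-9 FREE][10-13 ALLOC][14-42 FREE]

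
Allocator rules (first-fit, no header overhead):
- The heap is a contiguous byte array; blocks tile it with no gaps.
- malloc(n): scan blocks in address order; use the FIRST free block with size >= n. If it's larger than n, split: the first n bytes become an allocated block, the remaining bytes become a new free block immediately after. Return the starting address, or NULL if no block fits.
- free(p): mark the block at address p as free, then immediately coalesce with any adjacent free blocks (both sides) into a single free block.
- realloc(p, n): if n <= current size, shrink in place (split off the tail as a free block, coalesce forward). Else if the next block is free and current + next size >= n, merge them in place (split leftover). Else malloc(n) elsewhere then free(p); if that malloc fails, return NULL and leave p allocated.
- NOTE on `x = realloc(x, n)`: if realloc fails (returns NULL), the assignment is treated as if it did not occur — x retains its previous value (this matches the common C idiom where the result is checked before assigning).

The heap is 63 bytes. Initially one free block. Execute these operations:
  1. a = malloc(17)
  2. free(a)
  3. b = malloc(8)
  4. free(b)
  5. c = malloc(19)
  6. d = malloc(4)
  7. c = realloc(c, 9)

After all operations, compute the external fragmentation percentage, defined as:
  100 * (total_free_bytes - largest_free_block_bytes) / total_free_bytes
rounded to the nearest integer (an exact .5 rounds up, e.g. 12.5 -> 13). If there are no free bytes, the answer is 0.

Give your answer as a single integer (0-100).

Answer: 20

Derivation:
Op 1: a = malloc(17) -> a = 0; heap: [0-16 ALLOC][17-62 FREE]
Op 2: free(a) -> (freed a); heap: [0-62 FREE]
Op 3: b = malloc(8) -> b = 0; heap: [0-7 ALLOC][8-62 FREE]
Op 4: free(b) -> (freed b); heap: [0-62 FREE]
Op 5: c = malloc(19) -> c = 0; heap: [0-18 ALLOC][19-62 FREE]
Op 6: d = malloc(4) -> d = 19; heap: [0-18 ALLOC][19-22 ALLOC][23-62 FREE]
Op 7: c = realloc(c, 9) -> c = 0; heap: [0-8 ALLOC][9-18 FREE][19-22 ALLOC][23-62 FREE]
Free blocks: [10 40] total_free=50 largest=40 -> 100*(50-40)/50 = 1000/50 = 20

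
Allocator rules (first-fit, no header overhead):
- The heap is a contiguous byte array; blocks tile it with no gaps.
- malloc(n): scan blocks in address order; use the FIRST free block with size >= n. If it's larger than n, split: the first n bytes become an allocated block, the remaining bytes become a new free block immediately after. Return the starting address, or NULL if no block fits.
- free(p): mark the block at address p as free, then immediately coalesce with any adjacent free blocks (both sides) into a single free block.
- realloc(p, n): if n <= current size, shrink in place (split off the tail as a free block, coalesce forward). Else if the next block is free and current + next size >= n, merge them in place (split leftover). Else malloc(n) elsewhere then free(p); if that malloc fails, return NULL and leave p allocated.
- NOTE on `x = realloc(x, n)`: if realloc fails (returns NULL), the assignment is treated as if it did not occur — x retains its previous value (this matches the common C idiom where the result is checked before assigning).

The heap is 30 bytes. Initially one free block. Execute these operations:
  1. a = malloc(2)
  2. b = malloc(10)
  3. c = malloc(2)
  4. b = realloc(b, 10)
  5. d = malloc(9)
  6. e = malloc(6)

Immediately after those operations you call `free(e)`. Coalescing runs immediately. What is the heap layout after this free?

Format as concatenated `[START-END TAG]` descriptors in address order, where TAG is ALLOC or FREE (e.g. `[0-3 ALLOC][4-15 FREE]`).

Op 1: a = malloc(2) -> a = 0; heap: [0-1 ALLOC][2-29 FREE]
Op 2: b = malloc(10) -> b = 2; heap: [0-1 ALLOC][2-11 ALLOC][12-29 FREE]
Op 3: c = malloc(2) -> c = 12; heap: [0-1 ALLOC][2-11 ALLOC][12-13 ALLOC][14-29 FREE]
Op 4: b = realloc(b, 10) -> b = 2; heap: [0-1 ALLOC][2-11 ALLOC][12-13 ALLOC][14-29 FREE]
Op 5: d = malloc(9) -> d = 14; heap: [0-1 ALLOC][2-11 ALLOC][12-13 ALLOC][14-22 ALLOC][23-29 FREE]
Op 6: e = malloc(6) -> e = 23; heap: [0-1 ALLOC][2-11 ALLOC][12-13 ALLOC][14-22 ALLOC][23-28 ALLOC][29-29 FREE]
free(e): e = 23 -> block [23-28 ALLOC]; mark free, coalesce with adjacent free neighbors -> [0-1 ALLOC][2-11 ALLOC][12-13 ALLOC][14-22 ALLOC][23-29 FREE]

Answer: [0-1 ALLOC][2-11 ALLOC][12-13 ALLOC][14-22 ALLOC][23-29 FREE]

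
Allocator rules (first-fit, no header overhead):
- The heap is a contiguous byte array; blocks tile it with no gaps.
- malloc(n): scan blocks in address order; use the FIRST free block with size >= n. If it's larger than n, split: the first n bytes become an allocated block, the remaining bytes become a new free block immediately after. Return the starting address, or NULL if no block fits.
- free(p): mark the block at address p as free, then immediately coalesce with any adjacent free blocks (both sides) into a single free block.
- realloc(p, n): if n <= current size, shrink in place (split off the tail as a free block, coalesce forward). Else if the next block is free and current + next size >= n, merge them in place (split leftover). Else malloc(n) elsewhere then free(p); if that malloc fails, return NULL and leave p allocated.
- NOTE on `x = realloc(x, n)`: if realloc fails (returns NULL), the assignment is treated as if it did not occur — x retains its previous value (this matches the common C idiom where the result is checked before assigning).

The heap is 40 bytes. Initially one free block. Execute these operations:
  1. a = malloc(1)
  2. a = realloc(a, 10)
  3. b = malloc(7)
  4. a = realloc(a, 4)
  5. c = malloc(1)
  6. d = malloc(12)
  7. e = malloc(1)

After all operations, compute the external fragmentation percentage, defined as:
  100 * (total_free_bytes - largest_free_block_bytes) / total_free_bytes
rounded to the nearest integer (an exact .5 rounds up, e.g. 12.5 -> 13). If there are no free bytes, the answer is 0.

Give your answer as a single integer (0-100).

Op 1: a = malloc(1) -> a = 0; heap: [0-0 ALLOC][1-39 FREE]
Op 2: a = realloc(a, 10) -> a = 0; heap: [0-9 ALLOC][10-39 FREE]
Op 3: b = malloc(7) -> b = 10; heap: [0-9 ALLOC][10-16 ALLOC][17-39 FREE]
Op 4: a = realloc(a, 4) -> a = 0; heap: [0-3 ALLOC][4-9 FREE][10-16 ALLOC][17-39 FREE]
Op 5: c = malloc(1) -> c = 4; heap: [0-3 ALLOC][4-4 ALLOC][5-9 FREE][10-16 ALLOC][17-39 FREE]
Op 6: d = malloc(12) -> d = 17; heap: [0-3 ALLOC][4-4 ALLOC][5-9 FREE][10-16 ALLOC][17-28 ALLOC][29-39 FREE]
Op 7: e = malloc(1) -> e = 5; heap: [0-3 ALLOC][4-4 ALLOC][5-5 ALLOC][6-9 FREE][10-16 ALLOC][17-28 ALLOC][29-39 FREE]
Free blocks: [4 11] total_free=15 largest=11 -> 100*(15-11)/15 = 400/15 ≈ 26.667 -> rounds to 27

Answer: 27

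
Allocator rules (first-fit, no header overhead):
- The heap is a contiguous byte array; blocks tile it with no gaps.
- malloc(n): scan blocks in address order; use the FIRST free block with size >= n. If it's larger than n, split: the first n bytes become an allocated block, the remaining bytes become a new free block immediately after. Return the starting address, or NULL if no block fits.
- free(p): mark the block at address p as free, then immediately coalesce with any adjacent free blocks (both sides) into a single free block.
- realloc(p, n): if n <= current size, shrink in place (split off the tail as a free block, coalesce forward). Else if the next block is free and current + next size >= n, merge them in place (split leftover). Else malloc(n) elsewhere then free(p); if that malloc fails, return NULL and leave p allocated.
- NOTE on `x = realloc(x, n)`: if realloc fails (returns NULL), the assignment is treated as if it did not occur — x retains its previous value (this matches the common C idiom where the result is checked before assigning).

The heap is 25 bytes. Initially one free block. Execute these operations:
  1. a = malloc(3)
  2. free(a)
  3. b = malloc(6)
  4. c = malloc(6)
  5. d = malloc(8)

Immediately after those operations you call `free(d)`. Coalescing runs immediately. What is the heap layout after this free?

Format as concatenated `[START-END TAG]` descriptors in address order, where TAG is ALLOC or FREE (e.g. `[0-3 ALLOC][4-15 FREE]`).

Op 1: a = malloc(3) -> a = 0; heap: [0-2 ALLOC][3-24 FREE]
Op 2: free(a) -> (freed a); heap: [0-24 FREE]
Op 3: b = malloc(6) -> b = 0; heap: [0-5 ALLOC][6-24 FREE]
Op 4: c = malloc(6) -> c = 6; heap: [0-5 ALLOC][6-11 ALLOC][12-24 FREE]
Op 5: d = malloc(8) -> d = 12; heap: [0-5 ALLOC][6-11 ALLOC][12-19 ALLOC][20-24 FREE]
free(d): d = 12 -> block [12-19 ALLOC]; mark free, coalesce with adjacent free neighbors -> [0-5 ALLOC][6-11 ALLOC][12-24 FREE]

Answer: [0-5 ALLOC][6-11 ALLOC][12-24 FREE]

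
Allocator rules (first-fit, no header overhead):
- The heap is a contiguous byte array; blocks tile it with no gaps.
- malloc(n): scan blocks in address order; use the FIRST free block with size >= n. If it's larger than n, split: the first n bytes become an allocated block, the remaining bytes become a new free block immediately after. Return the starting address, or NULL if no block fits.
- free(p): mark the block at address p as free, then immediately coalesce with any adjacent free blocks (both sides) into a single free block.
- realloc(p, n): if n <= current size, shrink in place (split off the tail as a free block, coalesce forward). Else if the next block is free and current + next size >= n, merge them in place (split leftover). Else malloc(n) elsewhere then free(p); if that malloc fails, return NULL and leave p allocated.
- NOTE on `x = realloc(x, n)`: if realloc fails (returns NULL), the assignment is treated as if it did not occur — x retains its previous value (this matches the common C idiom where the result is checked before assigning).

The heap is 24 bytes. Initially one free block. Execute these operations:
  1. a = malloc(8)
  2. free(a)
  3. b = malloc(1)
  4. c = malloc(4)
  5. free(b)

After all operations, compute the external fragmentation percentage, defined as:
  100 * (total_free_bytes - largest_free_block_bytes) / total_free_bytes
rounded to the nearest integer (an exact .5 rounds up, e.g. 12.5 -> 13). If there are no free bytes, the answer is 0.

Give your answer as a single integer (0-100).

Op 1: a = malloc(8) -> a = 0; heap: [0-7 ALLOC][8-23 FREE]
Op 2: free(a) -> (freed a); heap: [0-23 FREE]
Op 3: b = malloc(1) -> b = 0; heap: [0-0 ALLOC][1-23 FREE]
Op 4: c = malloc(4) -> c = 1; heap: [0-0 ALLOC][1-4 ALLOC][5-23 FREE]
Op 5: free(b) -> (freed b); heap: [0-0 FREE][1-4 ALLOC][5-23 FREE]
Free blocks: [1 19] total_free=20 largest=19 -> 100*(20-19)/20 = 100/20 = 5

Answer: 5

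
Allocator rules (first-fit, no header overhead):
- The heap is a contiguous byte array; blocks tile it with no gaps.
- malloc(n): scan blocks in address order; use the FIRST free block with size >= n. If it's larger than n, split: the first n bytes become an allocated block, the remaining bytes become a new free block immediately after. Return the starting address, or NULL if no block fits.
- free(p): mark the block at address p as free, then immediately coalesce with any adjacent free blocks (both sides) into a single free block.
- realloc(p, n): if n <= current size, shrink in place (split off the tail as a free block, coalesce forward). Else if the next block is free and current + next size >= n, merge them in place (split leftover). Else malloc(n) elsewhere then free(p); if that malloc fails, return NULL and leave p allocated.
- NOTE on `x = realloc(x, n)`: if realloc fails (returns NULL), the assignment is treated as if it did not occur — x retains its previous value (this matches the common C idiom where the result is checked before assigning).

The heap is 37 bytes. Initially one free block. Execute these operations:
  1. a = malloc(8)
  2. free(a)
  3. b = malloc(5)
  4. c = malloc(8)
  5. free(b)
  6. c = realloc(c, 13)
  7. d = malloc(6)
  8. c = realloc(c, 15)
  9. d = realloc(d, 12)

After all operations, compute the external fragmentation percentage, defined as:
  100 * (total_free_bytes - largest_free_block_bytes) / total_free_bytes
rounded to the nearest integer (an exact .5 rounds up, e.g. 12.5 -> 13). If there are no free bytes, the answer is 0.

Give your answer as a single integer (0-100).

Answer: 42

Derivation:
Op 1: a = malloc(8) -> a = 0; heap: [0-7 ALLOC][8-36 FREE]
Op 2: free(a) -> (freed a); heap: [0-36 FREE]
Op 3: b = malloc(5) -> b = 0; heap: [0-4 ALLOC][5-36 FREE]
Op 4: c = malloc(8) -> c = 5; heap: [0-4 ALLOC][5-12 ALLOC][13-36 FREE]
Op 5: free(b) -> (freed b); heap: [0-4 FREE][5-12 ALLOC][13-36 FREE]
Op 6: c = realloc(c, 13) -> c = 5; heap: [0-4 FREE][5-17 ALLOC][18-36 FREE]
Op 7: d = malloc(6) -> d = 18; heap: [0-4 FREE][5-17 ALLOC][18-23 ALLOC][24-36 FREE]
Op 8: c = realloc(c, 15) -> NULL (c unchanged); heap: [0-4 FREE][5-17 ALLOC][18-23 ALLOC][24-36 FREE]
Op 9: d = realloc(d, 12) -> d = 18; heap: [0-4 FREE][5-17 ALLOC][18-29 ALLOC][30-36 FREE]
Free blocks: [5 7] total_free=12 largest=7 -> 100*(12-7)/12 = 500/12 ≈ 41.667 -> rounds to 42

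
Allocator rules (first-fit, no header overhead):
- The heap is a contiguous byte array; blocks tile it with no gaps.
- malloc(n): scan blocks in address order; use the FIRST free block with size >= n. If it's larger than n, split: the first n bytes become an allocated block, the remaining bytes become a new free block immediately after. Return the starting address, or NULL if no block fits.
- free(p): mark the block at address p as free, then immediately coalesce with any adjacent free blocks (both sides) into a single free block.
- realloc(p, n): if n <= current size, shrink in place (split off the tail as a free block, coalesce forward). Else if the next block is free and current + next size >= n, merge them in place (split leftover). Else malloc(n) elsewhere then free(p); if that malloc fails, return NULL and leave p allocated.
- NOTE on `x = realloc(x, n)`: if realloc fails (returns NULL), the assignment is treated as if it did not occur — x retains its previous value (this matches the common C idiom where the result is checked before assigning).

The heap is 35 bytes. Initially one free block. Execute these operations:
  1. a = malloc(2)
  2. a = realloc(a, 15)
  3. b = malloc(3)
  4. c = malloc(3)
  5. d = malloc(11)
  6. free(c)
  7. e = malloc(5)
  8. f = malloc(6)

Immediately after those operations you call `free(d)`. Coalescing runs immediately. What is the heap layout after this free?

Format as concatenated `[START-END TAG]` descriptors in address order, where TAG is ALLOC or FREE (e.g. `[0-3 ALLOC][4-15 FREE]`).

Op 1: a = malloc(2) -> a = 0; heap: [0-1 ALLOC][2-34 FREE]
Op 2: a = realloc(a, 15) -> a = 0; heap: [0-14 ALLOC][15-34 FREE]
Op 3: b = malloc(3) -> b = 15; heap: [0-14 ALLOC][15-17 ALLOC][18-34 FREE]
Op 4: c = malloc(3) -> c = 18; heap: [0-14 ALLOC][15-17 ALLOC][18-20 ALLOC][21-34 FREE]
Op 5: d = malloc(11) -> d = 21; heap: [0-14 ALLOC][15-17 ALLOC][18-20 ALLOC][21-31 ALLOC][32-34 FREE]
Op 6: free(c) -> (freed c); heap: [0-14 ALLOC][15-17 ALLOC][18-20 FREE][21-31 ALLOC][32-34 FREE]
Op 7: e = malloc(5) -> e = NULL; heap: [0-14 ALLOC][15-17 ALLOC][18-20 FREE][21-31 ALLOC][32-34 FREE]
Op 8: f = malloc(6) -> f = NULL; heap: [0-14 ALLOC][15-17 ALLOC][18-20 FREE][21-31 ALLOC][32-34 FREE]
free(d): d = 21 -> block [21-31 ALLOC]; mark free, coalesce with adjacent free neighbors -> [0-14 ALLOC][15-17 ALLOC][18-34 FREE]

Answer: [0-14 ALLOC][15-17 ALLOC][18-34 FREE]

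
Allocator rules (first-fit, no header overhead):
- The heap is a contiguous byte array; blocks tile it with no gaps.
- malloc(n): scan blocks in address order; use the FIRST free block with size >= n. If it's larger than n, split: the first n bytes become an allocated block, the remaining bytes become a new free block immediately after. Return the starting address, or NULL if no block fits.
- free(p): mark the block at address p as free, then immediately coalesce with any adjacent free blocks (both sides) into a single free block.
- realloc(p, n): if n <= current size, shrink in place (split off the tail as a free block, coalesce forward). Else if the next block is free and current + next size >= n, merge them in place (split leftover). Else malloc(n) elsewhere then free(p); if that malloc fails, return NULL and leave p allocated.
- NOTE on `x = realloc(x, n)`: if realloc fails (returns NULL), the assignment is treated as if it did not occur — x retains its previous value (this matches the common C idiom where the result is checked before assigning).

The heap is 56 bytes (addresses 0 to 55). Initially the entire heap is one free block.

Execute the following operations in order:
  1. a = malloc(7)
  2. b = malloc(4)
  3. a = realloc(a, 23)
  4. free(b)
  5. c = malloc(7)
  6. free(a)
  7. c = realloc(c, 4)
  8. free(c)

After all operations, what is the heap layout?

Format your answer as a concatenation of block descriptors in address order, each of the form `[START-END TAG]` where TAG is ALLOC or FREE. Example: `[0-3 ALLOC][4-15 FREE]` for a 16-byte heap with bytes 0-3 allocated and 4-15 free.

Answer: [0-55 FREE]

Derivation:
Op 1: a = malloc(7) -> a = 0; heap: [0-6 ALLOC][7-55 FREE]
Op 2: b = malloc(4) -> b = 7; heap: [0-6 ALLOC][7-10 ALLOC][11-55 FREE]
Op 3: a = realloc(a, 23) -> a = 11; heap: [0-6 FREE][7-10 ALLOC][11-33 ALLOC][34-55 FREE]
Op 4: free(b) -> (freed b); heap: [0-10 FREE][11-33 ALLOC][34-55 FREE]
Op 5: c = malloc(7) -> c = 0; heap: [0-6 ALLOC][7-10 FREE][11-33 ALLOC][34-55 FREE]
Op 6: free(a) -> (freed a); heap: [0-6 ALLOC][7-55 FREE]
Op 7: c = realloc(c, 4) -> c = 0; heap: [0-3 ALLOC][4-55 FREE]
Op 8: free(c) -> (freed c); heap: [0-55 FREE]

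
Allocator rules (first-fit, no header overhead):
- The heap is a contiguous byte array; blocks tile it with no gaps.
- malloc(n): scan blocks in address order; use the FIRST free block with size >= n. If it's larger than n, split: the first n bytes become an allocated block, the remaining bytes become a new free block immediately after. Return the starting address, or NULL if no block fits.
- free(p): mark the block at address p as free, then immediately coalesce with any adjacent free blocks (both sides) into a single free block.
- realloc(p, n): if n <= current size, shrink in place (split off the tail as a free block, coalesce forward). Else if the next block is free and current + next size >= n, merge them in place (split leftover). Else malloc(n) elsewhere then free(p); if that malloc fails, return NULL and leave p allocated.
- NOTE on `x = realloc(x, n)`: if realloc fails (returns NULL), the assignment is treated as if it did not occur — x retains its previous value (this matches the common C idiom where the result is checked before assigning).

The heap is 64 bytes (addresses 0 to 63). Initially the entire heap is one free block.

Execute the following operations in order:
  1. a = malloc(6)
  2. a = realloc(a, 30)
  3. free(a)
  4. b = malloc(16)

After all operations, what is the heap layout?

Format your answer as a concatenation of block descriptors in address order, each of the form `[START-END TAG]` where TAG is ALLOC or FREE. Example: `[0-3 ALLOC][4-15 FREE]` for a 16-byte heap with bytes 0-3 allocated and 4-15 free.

Answer: [0-15 ALLOC][16-63 FREE]

Derivation:
Op 1: a = malloc(6) -> a = 0; heap: [0-5 ALLOC][6-63 FREE]
Op 2: a = realloc(a, 30) -> a = 0; heap: [0-29 ALLOC][30-63 FREE]
Op 3: free(a) -> (freed a); heap: [0-63 FREE]
Op 4: b = malloc(16) -> b = 0; heap: [0-15 ALLOC][16-63 FREE]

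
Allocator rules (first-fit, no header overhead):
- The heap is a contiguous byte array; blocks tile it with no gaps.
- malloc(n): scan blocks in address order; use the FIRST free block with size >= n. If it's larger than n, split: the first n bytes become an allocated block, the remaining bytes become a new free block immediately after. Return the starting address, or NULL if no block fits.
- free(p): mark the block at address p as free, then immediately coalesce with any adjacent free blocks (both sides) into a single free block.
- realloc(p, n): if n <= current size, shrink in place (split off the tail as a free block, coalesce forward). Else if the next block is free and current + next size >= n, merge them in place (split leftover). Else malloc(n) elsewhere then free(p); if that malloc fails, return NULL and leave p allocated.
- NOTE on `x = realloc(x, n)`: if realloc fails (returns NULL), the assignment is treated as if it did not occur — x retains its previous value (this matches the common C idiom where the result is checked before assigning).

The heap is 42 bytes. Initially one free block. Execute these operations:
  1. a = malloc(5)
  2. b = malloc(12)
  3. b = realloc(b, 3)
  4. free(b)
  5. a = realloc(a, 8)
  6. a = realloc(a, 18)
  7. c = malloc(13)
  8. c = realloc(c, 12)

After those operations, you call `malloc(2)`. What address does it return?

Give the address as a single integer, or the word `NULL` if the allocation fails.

Answer: 30

Derivation:
Op 1: a = malloc(5) -> a = 0; heap: [0-4 ALLOC][5-41 FREE]
Op 2: b = malloc(12) -> b = 5; heap: [0-4 ALLOC][5-16 ALLOC][17-41 FREE]
Op 3: b = realloc(b, 3) -> b = 5; heap: [0-4 ALLOC][5-7 ALLOC][8-41 FREE]
Op 4: free(b) -> (freed b); heap: [0-4 ALLOC][5-41 FREE]
Op 5: a = realloc(a, 8) -> a = 0; heap: [0-7 ALLOC][8-41 FREE]
Op 6: a = realloc(a, 18) -> a = 0; heap: [0-17 ALLOC][18-41 FREE]
Op 7: c = malloc(13) -> c = 18; heap: [0-17 ALLOC][18-30 ALLOC][31-41 FREE]
Op 8: c = realloc(c, 12) -> c = 18; heap: [0-17 ALLOC][18-29 ALLOC][30-41 FREE]
malloc(2): first-fit scan over [0-17 ALLOC][18-29 ALLOC][30-41 FREE] -> 30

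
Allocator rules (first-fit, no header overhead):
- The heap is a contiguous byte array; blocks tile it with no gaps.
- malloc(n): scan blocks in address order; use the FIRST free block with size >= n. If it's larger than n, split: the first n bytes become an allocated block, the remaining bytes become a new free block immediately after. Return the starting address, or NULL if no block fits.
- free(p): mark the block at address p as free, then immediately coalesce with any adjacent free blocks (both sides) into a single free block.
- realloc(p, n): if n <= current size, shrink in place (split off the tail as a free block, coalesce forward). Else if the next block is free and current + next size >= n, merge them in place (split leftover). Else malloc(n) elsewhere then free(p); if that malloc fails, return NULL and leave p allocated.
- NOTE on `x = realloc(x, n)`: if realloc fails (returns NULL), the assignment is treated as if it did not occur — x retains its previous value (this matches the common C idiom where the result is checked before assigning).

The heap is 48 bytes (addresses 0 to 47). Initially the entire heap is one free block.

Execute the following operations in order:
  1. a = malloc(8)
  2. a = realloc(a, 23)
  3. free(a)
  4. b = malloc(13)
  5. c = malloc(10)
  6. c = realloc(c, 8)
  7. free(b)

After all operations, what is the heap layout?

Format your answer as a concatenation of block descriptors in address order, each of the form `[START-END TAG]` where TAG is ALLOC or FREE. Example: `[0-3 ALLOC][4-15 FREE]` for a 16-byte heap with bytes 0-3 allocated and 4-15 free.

Answer: [0-12 FREE][13-20 ALLOC][21-47 FREE]

Derivation:
Op 1: a = malloc(8) -> a = 0; heap: [0-7 ALLOC][8-47 FREE]
Op 2: a = realloc(a, 23) -> a = 0; heap: [0-22 ALLOC][23-47 FREE]
Op 3: free(a) -> (freed a); heap: [0-47 FREE]
Op 4: b = malloc(13) -> b = 0; heap: [0-12 ALLOC][13-47 FREE]
Op 5: c = malloc(10) -> c = 13; heap: [0-12 ALLOC][13-22 ALLOC][23-47 FREE]
Op 6: c = realloc(c, 8) -> c = 13; heap: [0-12 ALLOC][13-20 ALLOC][21-47 FREE]
Op 7: free(b) -> (freed b); heap: [0-12 FREE][13-20 ALLOC][21-47 FREE]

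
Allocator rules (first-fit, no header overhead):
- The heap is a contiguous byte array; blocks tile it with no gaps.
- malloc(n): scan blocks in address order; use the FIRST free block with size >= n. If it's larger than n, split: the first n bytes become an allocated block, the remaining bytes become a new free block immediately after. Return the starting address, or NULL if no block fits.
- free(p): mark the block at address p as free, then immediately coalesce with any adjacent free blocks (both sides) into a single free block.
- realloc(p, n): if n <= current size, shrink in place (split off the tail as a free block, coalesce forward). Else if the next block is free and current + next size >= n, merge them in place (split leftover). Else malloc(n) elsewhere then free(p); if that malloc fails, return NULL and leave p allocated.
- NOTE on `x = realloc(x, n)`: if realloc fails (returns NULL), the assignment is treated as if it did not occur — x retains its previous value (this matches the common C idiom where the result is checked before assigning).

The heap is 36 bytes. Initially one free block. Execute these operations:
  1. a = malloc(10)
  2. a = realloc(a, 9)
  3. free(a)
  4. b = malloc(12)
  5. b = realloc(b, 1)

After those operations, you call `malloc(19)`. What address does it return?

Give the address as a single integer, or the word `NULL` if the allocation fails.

Answer: 1

Derivation:
Op 1: a = malloc(10) -> a = 0; heap: [0-9 ALLOC][10-35 FREE]
Op 2: a = realloc(a, 9) -> a = 0; heap: [0-8 ALLOC][9-35 FREE]
Op 3: free(a) -> (freed a); heap: [0-35 FREE]
Op 4: b = malloc(12) -> b = 0; heap: [0-11 ALLOC][12-35 FREE]
Op 5: b = realloc(b, 1) -> b = 0; heap: [0-0 ALLOC][1-35 FREE]
malloc(19): first-fit scan over [0-0 ALLOC][1-35 FREE] -> 1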